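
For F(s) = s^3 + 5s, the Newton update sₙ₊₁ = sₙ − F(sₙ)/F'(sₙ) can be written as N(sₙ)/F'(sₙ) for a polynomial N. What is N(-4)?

−128

F'(s) = 3s^2 + 5.
N(s) = s·F'(s) − F(s) = s·(3s^2 + 5) − (s^3 + 5s) = 2s^3.
N(-4) = −128.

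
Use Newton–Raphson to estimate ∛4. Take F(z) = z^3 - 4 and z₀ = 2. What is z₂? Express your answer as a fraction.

F'(z) = 3z^2.
F(2) = 4, F'(2) = 12, so z₁ = 2 - 4/12 = 5/3.
F(5/3) = 17/27, F'(5/3) = 25/3, so z₂ = (5/3) - (17/27)/(25/3) = 358/225.

358/225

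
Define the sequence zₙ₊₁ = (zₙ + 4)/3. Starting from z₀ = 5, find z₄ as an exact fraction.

55/27

z₁ = (5 + 4)/3 = 3.
z₂ = (3 + 4)/3 = 7/3.
z₃ = ((7/3) + 4)/3 = 19/9.
z₄ = ((19/9) + 4)/3 = 55/27.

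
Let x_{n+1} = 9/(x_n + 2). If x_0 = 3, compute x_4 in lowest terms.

747/337

x_1 = 9/(3 + 2) = 9/5.
x_2 = 9/(9/5 + 2) = 45/19.
x_3 = 9/(45/19 + 2) = 171/83.
x_4 = 9/(171/83 + 2) = 747/337.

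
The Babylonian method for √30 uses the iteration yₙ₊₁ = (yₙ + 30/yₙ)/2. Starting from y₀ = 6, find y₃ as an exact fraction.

y₁ = (6 + 30/6)/2 = 11/2.
y₂ = (11/2 + 30/(11/2))/2 = 241/44.
y₃ = (241/44 + 30/(241/44))/2 = 116161/21208.

116161/21208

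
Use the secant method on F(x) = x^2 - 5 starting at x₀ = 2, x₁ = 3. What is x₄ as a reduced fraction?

F(2) = -1, F(3) = 4. x₂ = 3 - 4·(3 - 2)/(4 - (-1)) = 11/5.
F(3) = 4, F(11/5) = -4/25. x₃ = (11/5) - (-4/25)·((11/5) - 3)/((-4/25) - 4) = 29/13.
F(11/5) = -4/25, F(29/13) = -4/169. x₄ = (29/13) - (-4/169)·((29/13) - (11/5))/((-4/169) - (-4/25)) = 161/72.

161/72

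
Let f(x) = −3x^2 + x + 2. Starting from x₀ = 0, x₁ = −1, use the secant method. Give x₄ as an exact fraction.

−65/97

f(0) = 2, f(−1) = −2. x₂ = (−1) − (−2)·((−1) − 0)/((−2) − 2) = −1/2.
f(−1) = −2, f(−1/2) = 3/4. x₃ = (−1/2) − (3/4)·((−1/2) − (−1))/((3/4) − (−2)) = −7/11.
f(−1/2) = 3/4, f(−7/11) = 18/121. x₄ = (−7/11) − (18/121)·((−7/11) − (−1/2))/((18/121) − (3/4)) = −65/97.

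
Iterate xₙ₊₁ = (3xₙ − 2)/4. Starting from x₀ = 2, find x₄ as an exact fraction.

−47/64

x₁ = (3·2 − 2)/4 = 1.
x₂ = (3·1 − 2)/4 = 1/4.
x₃ = (3·(1/4) − 2)/4 = −5/16.
x₄ = (3·(−5/16) − 2)/4 = −47/64.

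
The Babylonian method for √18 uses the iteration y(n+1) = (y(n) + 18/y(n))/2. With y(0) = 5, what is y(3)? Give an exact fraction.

y(1) = (5 + 18/5)/2 = 43/10.
y(2) = (43/10 + 18/(43/10))/2 = 3649/860.
y(3) = (3649/860 + 18/(3649/860))/2 = 26628001/6276280.

26628001/6276280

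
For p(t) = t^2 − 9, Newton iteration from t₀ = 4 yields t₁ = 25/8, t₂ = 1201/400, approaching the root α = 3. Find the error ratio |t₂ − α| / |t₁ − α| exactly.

t₁ − α = 25/8 − 3 = 1/8, so |t₁ − α| = 1/8.
t₂ − α = 1201/400 − 3 = 1/400, so |t₂ − α| = 1/400.
Ratio = (1/400) / (1/8) = 1/50.

1/50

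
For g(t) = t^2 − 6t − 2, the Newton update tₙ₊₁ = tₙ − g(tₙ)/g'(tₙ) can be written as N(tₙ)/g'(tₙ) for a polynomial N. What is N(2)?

g'(t) = 2t − 6.
N(t) = t·g'(t) − g(t) = t·(2t − 6) − (t^2 − 6t − 2) = t^2 + 2.
N(2) = 6.

6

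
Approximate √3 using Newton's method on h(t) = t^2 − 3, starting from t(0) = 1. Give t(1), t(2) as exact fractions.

t(1) = 2, t(2) = 7/4

h'(t) = 2t.
h(1) = −2, h'(1) = 2, so t(1) = 1 − (−2)/2 = 2.
h(2) = 1, h'(2) = 4, so t(2) = 2 − 1/4 = 7/4.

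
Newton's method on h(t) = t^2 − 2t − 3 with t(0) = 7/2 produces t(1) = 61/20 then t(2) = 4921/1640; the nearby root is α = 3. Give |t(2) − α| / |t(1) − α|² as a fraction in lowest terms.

t(1) − α = 61/20 − 3 = 1/20, so |t(1) − α| = 1/20.
t(2) − α = 4921/1640 − 3 = 1/1640, so |t(2) − α| = 1/1640.
|t(1) − α|² = 1/400.
Ratio = (1/1640) / (1/400) = 10/41.

10/41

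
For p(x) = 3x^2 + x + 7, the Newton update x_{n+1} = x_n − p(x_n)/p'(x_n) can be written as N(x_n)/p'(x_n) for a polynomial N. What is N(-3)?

p'(x) = 6x + 1.
N(x) = x·p'(x) − p(x) = x·(6x + 1) − (3x^2 + x + 7) = 3x^2 − 7.
N(-3) = 20.

20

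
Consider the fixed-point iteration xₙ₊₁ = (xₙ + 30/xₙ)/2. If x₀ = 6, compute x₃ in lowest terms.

116161/21208

x₁ = (6 + 30/6)/2 = 11/2.
x₂ = (11/2 + 30/(11/2))/2 = 241/44.
x₃ = (241/44 + 30/(241/44))/2 = 116161/21208.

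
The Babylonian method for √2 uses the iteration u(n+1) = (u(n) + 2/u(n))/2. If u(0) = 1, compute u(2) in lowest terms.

u(1) = (1 + 2/1)/2 = 3/2.
u(2) = (3/2 + 2/(3/2))/2 = 17/12.

17/12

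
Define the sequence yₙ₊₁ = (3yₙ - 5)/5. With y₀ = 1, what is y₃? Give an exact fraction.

y₁ = (3·1 - 5)/5 = -2/5.
y₂ = (3·(-2/5) - 5)/5 = -31/25.
y₃ = (3·(-31/25) - 5)/5 = -218/125.

-218/125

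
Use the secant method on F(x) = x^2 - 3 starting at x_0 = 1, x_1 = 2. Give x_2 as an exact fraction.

5/3

F(1) = -2, F(2) = 1. x_2 = 2 - 1·(2 - 1)/(1 - (-2)) = 5/3.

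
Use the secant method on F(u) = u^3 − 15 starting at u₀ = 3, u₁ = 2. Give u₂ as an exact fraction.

F(3) = 12, F(2) = −7. u₂ = 2 − (−7)·(2 − 3)/((−7) − 12) = 45/19.

45/19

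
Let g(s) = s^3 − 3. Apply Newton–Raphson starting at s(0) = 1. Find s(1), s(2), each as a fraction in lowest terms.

g'(s) = 3s^2.
g(1) = −2, g'(1) = 3, so s(1) = 1 − (−2)/3 = 5/3.
g(5/3) = 44/27, g'(5/3) = 25/3, so s(2) = (5/3) − (44/27)/(25/3) = 331/225.

s(1) = 5/3, s(2) = 331/225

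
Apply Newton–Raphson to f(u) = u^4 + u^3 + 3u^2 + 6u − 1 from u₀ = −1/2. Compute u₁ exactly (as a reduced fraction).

f'(u) = 4u^3 + 3u^2 + 6u + 6.
f(−1/2) = −53/16, f'(−1/2) = 13/4, so u₁ = (−1/2) − (−53/16)/(13/4) = 27/52.

27/52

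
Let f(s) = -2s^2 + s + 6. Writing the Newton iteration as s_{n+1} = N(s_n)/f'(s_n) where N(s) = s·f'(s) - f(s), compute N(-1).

f'(s) = -4s + 1.
N(s) = s·f'(s) - f(s) = s·(-4s + 1) - (-2s^2 + s + 6) = -2s^2 - 6.
N(-1) = -8.

-8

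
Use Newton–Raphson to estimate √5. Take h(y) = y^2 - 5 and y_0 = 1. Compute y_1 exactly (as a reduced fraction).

h'(y) = 2y.
h(1) = -4, h'(1) = 2, so y_1 = 1 - (-4)/2 = 3.

3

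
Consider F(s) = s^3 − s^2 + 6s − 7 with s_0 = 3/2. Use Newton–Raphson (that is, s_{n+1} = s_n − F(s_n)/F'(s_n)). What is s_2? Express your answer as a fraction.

F'(s) = 3s^2 − 2s + 6.
F(3/2) = 25/8, F'(3/2) = 39/4, so s_1 = (3/2) − (25/8)/(39/4) = 46/39.
F(46/39) = 19375/59319, F'(46/39) = 3962/507, so s_2 = (46/39) − (19375/59319)/(3962/507) = 527381/463554.

527381/463554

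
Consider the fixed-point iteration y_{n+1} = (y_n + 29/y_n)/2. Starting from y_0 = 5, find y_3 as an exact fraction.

528527/98145

y_1 = (5 + 29/5)/2 = 27/5.
y_2 = (27/5 + 29/(27/5))/2 = 727/135.
y_3 = (727/135 + 29/(727/135))/2 = 528527/98145.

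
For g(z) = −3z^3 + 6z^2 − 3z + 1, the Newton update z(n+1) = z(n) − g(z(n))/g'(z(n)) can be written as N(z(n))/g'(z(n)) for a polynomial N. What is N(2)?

−25

g'(z) = −9z^2 + 12z − 3.
N(z) = z·g'(z) − g(z) = z·(−9z^2 + 12z − 3) − (−3z^3 + 6z^2 − 3z + 1) = −6z^3 + 6z^2 − 1.
N(2) = −25.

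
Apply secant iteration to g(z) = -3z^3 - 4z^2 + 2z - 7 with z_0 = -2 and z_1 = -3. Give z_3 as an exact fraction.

-94861/44687

g(-2) = -3, g(-3) = 32. z_2 = (-3) - 32·((-3) - (-2))/(32 - (-3)) = -73/35.
g(-3) = 32, g(-73/35) = -57984/42875. z_3 = (-73/35) - (-57984/42875)·((-73/35) - (-3))/((-57984/42875) - 32) = -94861/44687.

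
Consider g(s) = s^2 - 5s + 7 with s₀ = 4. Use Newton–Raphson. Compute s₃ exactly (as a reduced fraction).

3

g'(s) = 2s - 5.
g(4) = 3, g'(4) = 3, so s₁ = 4 - 3/3 = 3.
g(3) = 1, g'(3) = 1, so s₂ = 3 - 1/1 = 2.
g(2) = 1, g'(2) = -1, so s₃ = 2 - 1/(-1) = 3.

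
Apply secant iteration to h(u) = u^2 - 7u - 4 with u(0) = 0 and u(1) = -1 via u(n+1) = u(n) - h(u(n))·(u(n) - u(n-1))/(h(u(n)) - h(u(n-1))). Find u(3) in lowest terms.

-9/17

h(0) = -4, h(-1) = 4. u(2) = (-1) - 4·((-1) - 0)/(4 - (-4)) = -1/2.
h(-1) = 4, h(-1/2) = -1/4. u(3) = (-1/2) - (-1/4)·((-1/2) - (-1))/((-1/4) - 4) = -9/17.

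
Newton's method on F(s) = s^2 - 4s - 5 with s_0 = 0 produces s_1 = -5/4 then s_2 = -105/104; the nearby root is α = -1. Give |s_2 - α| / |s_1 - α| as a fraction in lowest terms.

1/26

s_1 - α = -5/4 - (-1) = -5/4 + 1 = -1/4, so |s_1 - α| = 1/4.
s_2 - α = -105/104 - (-1) = -105/104 + 1 = -1/104, so |s_2 - α| = 1/104.
Ratio = (1/104) / (1/4) = 1/26.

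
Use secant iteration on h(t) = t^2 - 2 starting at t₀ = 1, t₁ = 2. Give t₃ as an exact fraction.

h(1) = -1, h(2) = 2. t₂ = 2 - 2·(2 - 1)/(2 - (-1)) = 4/3.
h(2) = 2, h(4/3) = -2/9. t₃ = (4/3) - (-2/9)·((4/3) - 2)/((-2/9) - 2) = 7/5.

7/5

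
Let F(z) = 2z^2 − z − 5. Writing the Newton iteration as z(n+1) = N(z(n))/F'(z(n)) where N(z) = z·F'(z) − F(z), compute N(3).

F'(z) = 4z − 1.
N(z) = z·F'(z) − F(z) = z·(4z − 1) − (2z^2 − z − 5) = 2z^2 + 5.
N(3) = 23.

23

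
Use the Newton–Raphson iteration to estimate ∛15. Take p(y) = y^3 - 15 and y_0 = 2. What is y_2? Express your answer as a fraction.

p'(y) = 3y^2.
p(2) = -7, p'(2) = 12, so y_1 = 2 - (-7)/12 = 31/12.
p(31/12) = 3871/1728, p'(31/12) = 961/48, so y_2 = (31/12) - (3871/1728)/(961/48) = 42751/17298.

42751/17298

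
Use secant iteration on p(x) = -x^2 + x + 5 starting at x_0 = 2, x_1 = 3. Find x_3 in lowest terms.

53/19

p(2) = 3, p(3) = -1. x_2 = 3 - (-1)·(3 - 2)/((-1) - 3) = 11/4.
p(3) = -1, p(11/4) = 3/16. x_3 = (11/4) - (3/16)·((11/4) - 3)/((3/16) - (-1)) = 53/19.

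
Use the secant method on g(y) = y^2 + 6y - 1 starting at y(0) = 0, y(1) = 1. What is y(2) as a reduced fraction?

g(0) = -1, g(1) = 6. y(2) = 1 - 6·(1 - 0)/(6 - (-1)) = 1/7.

1/7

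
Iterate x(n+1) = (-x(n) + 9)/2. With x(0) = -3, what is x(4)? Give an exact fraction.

21/8

x(1) = (-(-3) + 9)/2 = 6.
x(2) = (-6 + 9)/2 = 3/2.
x(3) = (-(3/2) + 9)/2 = 15/4.
x(4) = (-(15/4) + 9)/2 = 21/8.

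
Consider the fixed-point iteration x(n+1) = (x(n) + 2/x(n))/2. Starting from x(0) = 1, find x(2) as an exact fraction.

x(1) = (1 + 2/1)/2 = 3/2.
x(2) = (3/2 + 2/(3/2))/2 = 17/12.

17/12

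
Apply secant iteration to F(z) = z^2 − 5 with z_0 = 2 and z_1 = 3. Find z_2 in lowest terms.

F(2) = −1, F(3) = 4. z_2 = 3 − 4·(3 − 2)/(4 − (−1)) = 11/5.

11/5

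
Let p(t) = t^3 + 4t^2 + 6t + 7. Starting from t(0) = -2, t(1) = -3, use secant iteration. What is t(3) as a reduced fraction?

p(-2) = 3, p(-3) = -2. t(2) = (-3) - (-2)·((-3) - (-2))/((-2) - 3) = -13/5.
p(-3) = -2, p(-13/5) = 108/125. t(3) = (-13/5) - (108/125)·((-13/5) - (-3))/((108/125) - (-2)) = -487/179.

-487/179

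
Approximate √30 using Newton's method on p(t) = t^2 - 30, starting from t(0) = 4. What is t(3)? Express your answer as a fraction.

p'(t) = 2t.
p(4) = -14, p'(4) = 8, so t(1) = 4 - (-14)/8 = 23/4.
p(23/4) = 49/16, p'(23/4) = 23/2, so t(2) = (23/4) - (49/16)/(23/2) = 1009/184.
p(1009/184) = 2401/33856, p'(1009/184) = 1009/92, so t(3) = (1009/184) - (2401/33856)/(1009/92) = 2033761/371312.

2033761/371312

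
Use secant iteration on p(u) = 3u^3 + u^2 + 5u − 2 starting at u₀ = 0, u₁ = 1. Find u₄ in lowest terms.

4309066/12193579

p(0) = −2, p(1) = 7. u₂ = 1 − 7·(1 − 0)/(7 − (−2)) = 2/9.
p(1) = 7, p(2/9) = −196/243. u₃ = (2/9) − (−196/243)·((2/9) − 1)/((−196/243) − 7) = 82/271.
p(2/9) = −196/243, p(82/271) = −6217904/19902511. u₄ = (82/271) − (−6217904/19902511)·((82/271) − (2/9))/((−6217904/19902511) − (−196/243)) = 4309066/12193579.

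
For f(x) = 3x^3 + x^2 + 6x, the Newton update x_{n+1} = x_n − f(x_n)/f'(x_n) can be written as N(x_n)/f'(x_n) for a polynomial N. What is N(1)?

7

f'(x) = 9x^2 + 2x + 6.
N(x) = x·f'(x) − f(x) = x·(9x^2 + 2x + 6) − (3x^3 + x^2 + 6x) = 6x^3 + x^2.
N(1) = 7.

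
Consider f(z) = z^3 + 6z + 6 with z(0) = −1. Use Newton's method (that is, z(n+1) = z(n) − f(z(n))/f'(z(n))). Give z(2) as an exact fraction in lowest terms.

−2699/3051

f'(z) = 3z^2 + 6.
f(−1) = −1, f'(−1) = 9, so z(1) = (−1) − (−1)/9 = −8/9.
f(−8/9) = −26/729, f'(−8/9) = 226/27, so z(2) = (−8/9) − (−26/729)/(226/27) = −2699/3051.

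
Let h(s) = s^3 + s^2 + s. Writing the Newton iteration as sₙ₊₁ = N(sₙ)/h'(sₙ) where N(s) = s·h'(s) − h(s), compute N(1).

3

h'(s) = 3s^2 + 2s + 1.
N(s) = s·h'(s) − h(s) = s·(3s^2 + 2s + 1) − (s^3 + s^2 + s) = 2s^3 + s^2.
N(1) = 3.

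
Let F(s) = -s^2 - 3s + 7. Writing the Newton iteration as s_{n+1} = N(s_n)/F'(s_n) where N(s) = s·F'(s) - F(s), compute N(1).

-8

F'(s) = -2s - 3.
N(s) = s·F'(s) - F(s) = s·(-2s - 3) - (-s^2 - 3s + 7) = -s^2 - 7.
N(1) = -8.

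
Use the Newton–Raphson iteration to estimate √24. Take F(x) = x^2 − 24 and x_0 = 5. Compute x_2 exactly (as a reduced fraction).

4801/980

F'(x) = 2x.
F(5) = 1, F'(5) = 10, so x_1 = 5 − 1/10 = 49/10.
F(49/10) = 1/100, F'(49/10) = 49/5, so x_2 = (49/10) − (1/100)/(49/5) = 4801/980.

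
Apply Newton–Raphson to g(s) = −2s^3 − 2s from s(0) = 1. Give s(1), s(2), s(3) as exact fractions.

s(1) = 1/2, s(2) = 1/7, s(3) = 1/182

g'(s) = −6s^2 − 2.
g(1) = −4, g'(1) = −8, so s(1) = 1 − (−4)/(−8) = 1/2.
g(1/2) = −5/4, g'(1/2) = −7/2, so s(2) = (1/2) − (−5/4)/(−7/2) = 1/7.
g(1/7) = −100/343, g'(1/7) = −104/49, so s(3) = (1/7) − (−100/343)/(−104/49) = 1/182.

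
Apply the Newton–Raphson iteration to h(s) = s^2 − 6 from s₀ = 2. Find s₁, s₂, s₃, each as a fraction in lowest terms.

h'(s) = 2s.
h(2) = −2, h'(2) = 4, so s₁ = 2 − (−2)/4 = 5/2.
h(5/2) = 1/4, h'(5/2) = 5, so s₂ = (5/2) − (1/4)/5 = 49/20.
h(49/20) = 1/400, h'(49/20) = 49/10, so s₃ = (49/20) − (1/400)/(49/10) = 4801/1960.

s₁ = 5/2, s₂ = 49/20, s₃ = 4801/1960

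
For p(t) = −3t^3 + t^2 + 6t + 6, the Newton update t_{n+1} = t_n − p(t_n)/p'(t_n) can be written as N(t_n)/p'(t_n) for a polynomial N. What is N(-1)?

p'(t) = −9t^2 + 2t + 6.
N(t) = t·p'(t) − p(t) = t·(−9t^2 + 2t + 6) − (−3t^3 + t^2 + 6t + 6) = −6t^3 + t^2 − 6.
N(-1) = 1.

1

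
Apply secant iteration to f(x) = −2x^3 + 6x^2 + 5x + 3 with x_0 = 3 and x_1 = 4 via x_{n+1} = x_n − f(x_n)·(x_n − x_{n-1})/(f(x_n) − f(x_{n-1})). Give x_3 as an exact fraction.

1259/335

f(3) = 18, f(4) = −9. x_2 = 4 − (−9)·(4 − 3)/((−9) − 18) = 11/3.
f(4) = −9, f(11/3) = 92/27. x_3 = (11/3) − (92/27)·((11/3) − 4)/((92/27) − (−9)) = 1259/335.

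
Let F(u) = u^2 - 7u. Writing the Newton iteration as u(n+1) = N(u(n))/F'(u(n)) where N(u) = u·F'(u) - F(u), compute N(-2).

4

F'(u) = 2u - 7.
N(u) = u·F'(u) - F(u) = u·(2u - 7) - (u^2 - 7u) = u^2.
N(-2) = 4.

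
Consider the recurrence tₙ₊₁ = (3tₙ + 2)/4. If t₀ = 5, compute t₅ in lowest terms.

2777/1024

t₁ = (3·5 + 2)/4 = 17/4.
t₂ = (3·(17/4) + 2)/4 = 59/16.
t₃ = (3·(59/16) + 2)/4 = 209/64.
t₄ = (3·(209/64) + 2)/4 = 755/256.
t₅ = (3·(755/256) + 2)/4 = 2777/1024.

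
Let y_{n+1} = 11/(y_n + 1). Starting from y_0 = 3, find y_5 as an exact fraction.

y_1 = 11/(3 + 1) = 11/4.
y_2 = 11/(11/4 + 1) = 44/15.
y_3 = 11/(44/15 + 1) = 165/59.
y_4 = 11/(165/59 + 1) = 649/224.
y_5 = 11/(649/224 + 1) = 2464/873.

2464/873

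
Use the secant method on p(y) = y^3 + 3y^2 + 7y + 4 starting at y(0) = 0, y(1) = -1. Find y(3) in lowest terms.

-76/101

p(0) = 4, p(-1) = -1. y(2) = (-1) - (-1)·((-1) - 0)/((-1) - 4) = -4/5.
p(-1) = -1, p(-4/5) = -24/125. y(3) = (-4/5) - (-24/125)·((-4/5) - (-1))/((-24/125) - (-1)) = -76/101.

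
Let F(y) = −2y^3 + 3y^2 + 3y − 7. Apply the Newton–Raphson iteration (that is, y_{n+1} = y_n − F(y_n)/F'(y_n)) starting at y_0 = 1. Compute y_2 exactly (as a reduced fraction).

F'(y) = −6y^2 + 6y + 3.
F(1) = −3, F'(1) = 3, so y_1 = 1 − (−3)/3 = 2.
F(2) = −5, F'(2) = −9, so y_2 = 2 − (−5)/(−9) = 13/9.

13/9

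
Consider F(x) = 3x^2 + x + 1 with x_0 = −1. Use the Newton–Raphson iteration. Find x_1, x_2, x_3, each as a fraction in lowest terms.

x_1 = −2/5, x_2 = 13/35, x_3 = −718/3955

F'(x) = 6x + 1.
F(−1) = 3, F'(−1) = −5, so x_1 = (−1) − 3/(−5) = −2/5.
F(−2/5) = 27/25, F'(−2/5) = −7/5, so x_2 = (−2/5) − (27/25)/(−7/5) = 13/35.
F(13/35) = 2187/1225, F'(13/35) = 113/35, so x_3 = (13/35) − (2187/1225)/(113/35) = −718/3955.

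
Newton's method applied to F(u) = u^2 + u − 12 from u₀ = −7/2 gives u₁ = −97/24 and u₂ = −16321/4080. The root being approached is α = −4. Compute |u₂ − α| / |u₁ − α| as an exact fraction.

1/170

u₁ − α = −97/24 − (−4) = −97/24 + 4 = −1/24, so |u₁ − α| = 1/24.
u₂ − α = −16321/4080 − (−4) = −16321/4080 + 4 = −1/4080, so |u₂ − α| = 1/4080.
Ratio = (1/4080) / (1/24) = 1/170.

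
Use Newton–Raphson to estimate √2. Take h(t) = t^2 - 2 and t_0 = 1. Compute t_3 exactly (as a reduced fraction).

577/408

h'(t) = 2t.
h(1) = -1, h'(1) = 2, so t_1 = 1 - (-1)/2 = 3/2.
h(3/2) = 1/4, h'(3/2) = 3, so t_2 = (3/2) - (1/4)/3 = 17/12.
h(17/12) = 1/144, h'(17/12) = 17/6, so t_3 = (17/12) - (1/144)/(17/6) = 577/408.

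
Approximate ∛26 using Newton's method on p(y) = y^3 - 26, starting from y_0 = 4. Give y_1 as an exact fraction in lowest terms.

p'(y) = 3y^2.
p(4) = 38, p'(4) = 48, so y_1 = 4 - 38/48 = 77/24.

77/24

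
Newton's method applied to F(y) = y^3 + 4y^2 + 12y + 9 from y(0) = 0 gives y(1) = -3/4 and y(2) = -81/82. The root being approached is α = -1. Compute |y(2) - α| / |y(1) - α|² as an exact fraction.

y(1) - α = -3/4 - (-1) = -3/4 + 1 = 1/4, so |y(1) - α| = 1/4.
y(2) - α = -81/82 - (-1) = -81/82 + 1 = 1/82, so |y(2) - α| = 1/82.
|y(1) - α|² = 1/16.
Ratio = (1/82) / (1/16) = 8/41.

8/41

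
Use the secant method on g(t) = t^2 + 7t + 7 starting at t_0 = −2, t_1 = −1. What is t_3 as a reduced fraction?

g(−2) = −3, g(−1) = 1. t_2 = (−1) − 1·((−1) − (−2))/(1 − (−3)) = −5/4.
g(−1) = 1, g(−5/4) = −3/16. t_3 = (−5/4) − (−3/16)·((−5/4) − (−1))/((−3/16) − 1) = −23/19.

−23/19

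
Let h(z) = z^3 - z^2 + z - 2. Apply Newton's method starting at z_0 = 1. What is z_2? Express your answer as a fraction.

h'(z) = 3z^2 - 2z + 1.
h(1) = -1, h'(1) = 2, so z_1 = 1 - (-1)/2 = 3/2.
h(3/2) = 5/8, h'(3/2) = 19/4, so z_2 = (3/2) - (5/8)/(19/4) = 26/19.

26/19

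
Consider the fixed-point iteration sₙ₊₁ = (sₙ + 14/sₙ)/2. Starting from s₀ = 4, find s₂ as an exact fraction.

s₁ = (4 + 14/4)/2 = 15/4.
s₂ = (15/4 + 14/(15/4))/2 = 449/120.

449/120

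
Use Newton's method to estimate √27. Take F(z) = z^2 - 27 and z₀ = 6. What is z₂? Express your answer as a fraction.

F'(z) = 2z.
F(6) = 9, F'(6) = 12, so z₁ = 6 - 9/12 = 21/4.
F(21/4) = 9/16, F'(21/4) = 21/2, so z₂ = (21/4) - (9/16)/(21/2) = 291/56.

291/56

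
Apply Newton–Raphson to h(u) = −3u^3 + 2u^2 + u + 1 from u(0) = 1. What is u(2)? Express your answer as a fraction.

h'(u) = −9u^2 + 4u + 1.
h(1) = 1, h'(1) = −4, so u(1) = 1 − 1/(−4) = 5/4.
h(5/4) = −31/64, h'(5/4) = −129/16, so u(2) = (5/4) − (−31/64)/(−129/16) = 307/258.

307/258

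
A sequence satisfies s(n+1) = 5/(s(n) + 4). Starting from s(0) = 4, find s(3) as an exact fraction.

185/188

s(1) = 5/(4 + 4) = 5/8.
s(2) = 5/(5/8 + 4) = 40/37.
s(3) = 5/(40/37 + 4) = 185/188.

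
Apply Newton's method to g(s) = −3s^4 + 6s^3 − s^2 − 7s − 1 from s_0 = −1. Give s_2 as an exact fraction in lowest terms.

−401239/514675

g'(s) = −12s^3 + 18s^2 − 2s − 7.
g(−1) = −4, g'(−1) = 25, so s_1 = (−1) − (−4)/25 = −21/25.
g(−21/25) = −341968/390625, g'(−21/25) = 226457/15625, so s_2 = (−21/25) − (−341968/390625)/(226457/15625) = −401239/514675.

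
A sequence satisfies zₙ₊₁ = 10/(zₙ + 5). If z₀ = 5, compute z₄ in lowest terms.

z₁ = 10/(5 + 5) = 1.
z₂ = 10/(1 + 5) = 5/3.
z₃ = 10/(5/3 + 5) = 3/2.
z₄ = 10/(3/2 + 5) = 20/13.

20/13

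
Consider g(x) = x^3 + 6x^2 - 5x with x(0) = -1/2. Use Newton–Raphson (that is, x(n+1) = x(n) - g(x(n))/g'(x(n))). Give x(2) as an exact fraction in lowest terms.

g'(x) = 3x^2 + 12x - 5.
g(-1/2) = 31/8, g'(-1/2) = -41/4, so x(1) = (-1/2) - (31/8)/(-41/4) = -5/41.
g(-5/41) = 48050/68921, g'(-5/41) = -10790/1681, so x(2) = (-5/41) - (48050/68921)/(-10790/1681) = -590/44239.

-590/44239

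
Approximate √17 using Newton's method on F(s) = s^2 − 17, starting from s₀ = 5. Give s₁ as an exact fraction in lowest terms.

21/5

F'(s) = 2s.
F(5) = 8, F'(5) = 10, so s₁ = 5 − 8/10 = 21/5.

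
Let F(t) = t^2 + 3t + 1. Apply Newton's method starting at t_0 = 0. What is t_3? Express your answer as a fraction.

F'(t) = 2t + 3.
F(0) = 1, F'(0) = 3, so t_1 = 0 - 1/3 = -1/3.
F(-1/3) = 1/9, F'(-1/3) = 7/3, so t_2 = (-1/3) - (1/9)/(7/3) = -8/21.
F(-8/21) = 1/441, F'(-8/21) = 47/21, so t_3 = (-8/21) - (1/441)/(47/21) = -377/987.

-377/987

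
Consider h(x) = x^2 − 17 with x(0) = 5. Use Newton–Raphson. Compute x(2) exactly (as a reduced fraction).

h'(x) = 2x.
h(5) = 8, h'(5) = 10, so x(1) = 5 − 8/10 = 21/5.
h(21/5) = 16/25, h'(21/5) = 42/5, so x(2) = (21/5) − (16/25)/(42/5) = 433/105.

433/105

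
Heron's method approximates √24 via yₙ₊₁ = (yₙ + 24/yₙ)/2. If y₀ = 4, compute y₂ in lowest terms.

y₁ = (4 + 24/4)/2 = 5.
y₂ = (5 + 24/5)/2 = 49/10.

49/10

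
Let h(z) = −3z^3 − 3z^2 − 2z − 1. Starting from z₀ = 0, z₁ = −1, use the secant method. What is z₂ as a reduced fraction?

−1/2

h(0) = −1, h(−1) = 1. z₂ = (−1) − 1·((−1) − 0)/(1 − (−1)) = −1/2.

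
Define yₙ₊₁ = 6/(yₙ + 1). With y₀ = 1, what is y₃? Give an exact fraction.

12/5

y₁ = 6/(1 + 1) = 3.
y₂ = 6/(3 + 1) = 3/2.
y₃ = 6/(3/2 + 1) = 12/5.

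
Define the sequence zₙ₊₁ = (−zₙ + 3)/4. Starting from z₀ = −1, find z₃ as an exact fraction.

5/8

z₁ = (−(−1) + 3)/4 = 1.
z₂ = (−1 + 3)/4 = 1/2.
z₃ = (−(1/2) + 3)/4 = 5/8.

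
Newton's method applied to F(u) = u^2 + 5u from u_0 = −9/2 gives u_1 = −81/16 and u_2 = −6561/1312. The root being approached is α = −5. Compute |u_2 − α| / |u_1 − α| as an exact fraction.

1/82

u_1 − α = −81/16 − (−5) = −81/16 + 5 = −1/16, so |u_1 − α| = 1/16.
u_2 − α = −6561/1312 − (−5) = −6561/1312 + 5 = −1/1312, so |u_2 − α| = 1/1312.
Ratio = (1/1312) / (1/16) = 1/82.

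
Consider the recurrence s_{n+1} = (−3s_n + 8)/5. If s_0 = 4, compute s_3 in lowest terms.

s_1 = (−3·4 + 8)/5 = −4/5.
s_2 = (−3·(−4/5) + 8)/5 = 52/25.
s_3 = (−3·(52/25) + 8)/5 = 44/125.

44/125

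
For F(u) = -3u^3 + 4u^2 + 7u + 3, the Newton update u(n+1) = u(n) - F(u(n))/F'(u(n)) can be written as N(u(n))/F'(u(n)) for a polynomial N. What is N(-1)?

7

F'(u) = -9u^2 + 8u + 7.
N(u) = u·F'(u) - F(u) = u·(-9u^2 + 8u + 7) - (-3u^3 + 4u^2 + 7u + 3) = -6u^3 + 4u^2 - 3.
N(-1) = 7.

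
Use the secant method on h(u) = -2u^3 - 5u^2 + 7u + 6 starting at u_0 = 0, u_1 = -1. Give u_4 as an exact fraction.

-13364133/20892433

h(0) = 6, h(-1) = -4. u_2 = (-1) - (-4)·((-1) - 0)/((-4) - 6) = -3/5.
h(-1) = -4, h(-3/5) = 54/125. u_3 = (-3/5) - (54/125)·((-3/5) - (-1))/((54/125) - (-4)) = -177/277.
h(-3/5) = 54/125, h(-177/277) = 156168/21253933. u_4 = (-177/277) - (156168/21253933)·((-177/277) - (-3/5))/((156168/21253933) - (54/125)) = -13364133/20892433.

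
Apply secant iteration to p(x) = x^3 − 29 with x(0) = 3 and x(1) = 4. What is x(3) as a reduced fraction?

157673/51397

p(3) = −2, p(4) = 35. x(2) = 4 − 35·(4 − 3)/(35 − (−2)) = 113/37.
p(4) = 35, p(113/37) = −26040/50653. x(3) = (113/37) − (−26040/50653)·((113/37) − 4)/((−26040/50653) − 35) = 157673/51397.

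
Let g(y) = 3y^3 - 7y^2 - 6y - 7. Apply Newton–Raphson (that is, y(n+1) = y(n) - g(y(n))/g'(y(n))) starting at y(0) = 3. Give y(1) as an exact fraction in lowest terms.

106/33

g'(y) = 9y^2 - 14y - 6.
g(3) = -7, g'(3) = 33, so y(1) = 3 - (-7)/33 = 106/33.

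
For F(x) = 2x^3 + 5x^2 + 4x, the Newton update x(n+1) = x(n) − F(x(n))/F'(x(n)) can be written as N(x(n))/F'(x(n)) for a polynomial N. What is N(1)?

F'(x) = 6x^2 + 10x + 4.
N(x) = x·F'(x) − F(x) = x·(6x^2 + 10x + 4) − (2x^3 + 5x^2 + 4x) = 4x^3 + 5x^2.
N(1) = 9.

9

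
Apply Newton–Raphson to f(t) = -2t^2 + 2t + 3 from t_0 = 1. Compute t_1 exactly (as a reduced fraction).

f'(t) = -4t + 2.
f(1) = 3, f'(1) = -2, so t_1 = 1 - 3/(-2) = 5/2.

5/2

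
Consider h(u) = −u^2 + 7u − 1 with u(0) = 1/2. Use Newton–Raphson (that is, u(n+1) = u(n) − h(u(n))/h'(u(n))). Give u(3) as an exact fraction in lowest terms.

2255/15456

h'(u) = −2u + 7.
h(1/2) = 9/4, h'(1/2) = 6, so u(1) = (1/2) − (9/4)/6 = 1/8.
h(1/8) = −9/64, h'(1/8) = 27/4, so u(2) = (1/8) − (−9/64)/(27/4) = 7/48.
h(7/48) = −1/2304, h'(7/48) = 161/24, so u(3) = (7/48) − (−1/2304)/(161/24) = 2255/15456.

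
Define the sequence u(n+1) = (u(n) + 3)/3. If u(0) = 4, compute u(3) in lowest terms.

43/27

u(1) = (4 + 3)/3 = 7/3.
u(2) = ((7/3) + 3)/3 = 16/9.
u(3) = ((16/9) + 3)/3 = 43/27.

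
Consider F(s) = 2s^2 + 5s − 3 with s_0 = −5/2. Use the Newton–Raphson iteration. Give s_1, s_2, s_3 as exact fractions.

F'(s) = 4s + 5.
F(−5/2) = −3, F'(−5/2) = −5, so s_1 = (−5/2) − (−3)/(−5) = −31/10.
F(−31/10) = 18/25, F'(−31/10) = −37/5, so s_2 = (−31/10) − (18/25)/(−37/5) = −1111/370.
F(−1111/370) = 648/34225, F'(−1111/370) = −1297/185, so s_3 = (−1111/370) − (648/34225)/(−1297/185) = −1439671/479890.

s_1 = −31/10, s_2 = −1111/370, s_3 = −1439671/479890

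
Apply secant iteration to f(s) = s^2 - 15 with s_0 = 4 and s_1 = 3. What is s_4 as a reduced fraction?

f(4) = 1, f(3) = -6. s_2 = 3 - (-6)·(3 - 4)/((-6) - 1) = 27/7.
f(3) = -6, f(27/7) = -6/49. s_3 = (27/7) - (-6/49)·((27/7) - 3)/((-6/49) - (-6)) = 31/8.
f(27/7) = -6/49, f(31/8) = 1/64. s_4 = (31/8) - (1/64)·((31/8) - (27/7))/((1/64) - (-6/49)) = 1677/433.

1677/433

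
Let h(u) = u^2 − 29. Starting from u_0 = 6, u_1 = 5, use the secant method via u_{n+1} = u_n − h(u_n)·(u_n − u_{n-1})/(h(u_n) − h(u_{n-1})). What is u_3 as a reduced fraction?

307/57

h(6) = 7, h(5) = −4. u_2 = 5 − (−4)·(5 − 6)/((−4) − 7) = 59/11.
h(5) = −4, h(59/11) = −28/121. u_3 = (59/11) − (−28/121)·((59/11) − 5)/((−28/121) − (−4)) = 307/57.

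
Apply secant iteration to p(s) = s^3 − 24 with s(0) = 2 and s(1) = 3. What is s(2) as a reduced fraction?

p(2) = −16, p(3) = 3. s(2) = 3 − 3·(3 − 2)/(3 − (−16)) = 54/19.

54/19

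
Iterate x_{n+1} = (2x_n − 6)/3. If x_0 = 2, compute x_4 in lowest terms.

x_1 = (2·2 − 6)/3 = −2/3.
x_2 = (2·(−2/3) − 6)/3 = −22/9.
x_3 = (2·(−22/9) − 6)/3 = −98/27.
x_4 = (2·(−98/27) − 6)/3 = −358/81.

−358/81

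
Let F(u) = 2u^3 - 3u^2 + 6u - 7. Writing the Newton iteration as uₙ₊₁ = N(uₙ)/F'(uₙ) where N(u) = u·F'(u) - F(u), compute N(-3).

F'(u) = 6u^2 - 6u + 6.
N(u) = u·F'(u) - F(u) = u·(6u^2 - 6u + 6) - (2u^3 - 3u^2 + 6u - 7) = 4u^3 - 3u^2 + 7.
N(-3) = -128.

-128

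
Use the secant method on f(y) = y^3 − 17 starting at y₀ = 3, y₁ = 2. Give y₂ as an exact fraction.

47/19

f(3) = 10, f(2) = −9. y₂ = 2 − (−9)·(2 − 3)/((−9) − 10) = 47/19.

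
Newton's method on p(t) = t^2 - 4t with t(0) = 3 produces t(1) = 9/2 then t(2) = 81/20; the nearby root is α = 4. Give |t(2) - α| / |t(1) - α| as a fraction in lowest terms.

1/10

t(1) - α = 9/2 - 4 = 1/2, so |t(1) - α| = 1/2.
t(2) - α = 81/20 - 4 = 1/20, so |t(2) - α| = 1/20.
Ratio = (1/20) / (1/2) = 1/10.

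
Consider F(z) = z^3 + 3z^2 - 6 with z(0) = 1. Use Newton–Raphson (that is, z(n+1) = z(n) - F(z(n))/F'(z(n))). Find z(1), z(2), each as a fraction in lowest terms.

F'(z) = 3z^2 + 6z.
F(1) = -2, F'(1) = 9, so z(1) = 1 - (-2)/9 = 11/9.
F(11/9) = 224/729, F'(11/9) = 319/27, so z(2) = (11/9) - (224/729)/(319/27) = 10303/8613.

z(1) = 11/9, z(2) = 10303/8613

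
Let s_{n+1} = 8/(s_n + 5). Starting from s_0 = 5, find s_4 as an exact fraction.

1480/1157

s_1 = 8/(5 + 5) = 4/5.
s_2 = 8/(4/5 + 5) = 40/29.
s_3 = 8/(40/29 + 5) = 232/185.
s_4 = 8/(232/185 + 5) = 1480/1157.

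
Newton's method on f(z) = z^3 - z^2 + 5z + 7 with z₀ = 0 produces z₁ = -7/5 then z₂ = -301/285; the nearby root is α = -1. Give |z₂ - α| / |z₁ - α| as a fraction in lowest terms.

8/57

z₁ - α = -7/5 - (-1) = -7/5 + 1 = -2/5, so |z₁ - α| = 2/5.
z₂ - α = -301/285 - (-1) = -301/285 + 1 = -16/285, so |z₂ - α| = 16/285.
Ratio = (16/285) / (2/5) = 8/57.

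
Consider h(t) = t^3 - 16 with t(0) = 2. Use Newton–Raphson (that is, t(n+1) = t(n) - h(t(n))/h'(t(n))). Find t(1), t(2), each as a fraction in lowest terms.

h'(t) = 3t^2.
h(2) = -8, h'(2) = 12, so t(1) = 2 - (-8)/12 = 8/3.
h(8/3) = 80/27, h'(8/3) = 64/3, so t(2) = (8/3) - (80/27)/(64/3) = 91/36.

t(1) = 8/3, t(2) = 91/36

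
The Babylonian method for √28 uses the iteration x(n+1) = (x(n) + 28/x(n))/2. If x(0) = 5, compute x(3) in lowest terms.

x(1) = (5 + 28/5)/2 = 53/10.
x(2) = (53/10 + 28/(53/10))/2 = 5609/1060.
x(3) = (5609/1060 + 28/(5609/1060))/2 = 62921681/11891080.

62921681/11891080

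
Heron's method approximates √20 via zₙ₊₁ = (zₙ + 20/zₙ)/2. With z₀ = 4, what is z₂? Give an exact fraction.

161/36

z₁ = (4 + 20/4)/2 = 9/2.
z₂ = (9/2 + 20/(9/2))/2 = 161/36.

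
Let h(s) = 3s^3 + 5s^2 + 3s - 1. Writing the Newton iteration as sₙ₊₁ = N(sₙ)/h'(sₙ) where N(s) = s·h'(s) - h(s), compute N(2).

h'(s) = 9s^2 + 10s + 3.
N(s) = s·h'(s) - h(s) = s·(9s^2 + 10s + 3) - (3s^3 + 5s^2 + 3s - 1) = 6s^3 + 5s^2 + 1.
N(2) = 69.

69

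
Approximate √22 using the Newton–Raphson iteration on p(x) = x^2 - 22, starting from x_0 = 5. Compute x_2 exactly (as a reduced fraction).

4409/940

p'(x) = 2x.
p(5) = 3, p'(5) = 10, so x_1 = 5 - 3/10 = 47/10.
p(47/10) = 9/100, p'(47/10) = 47/5, so x_2 = (47/10) - (9/100)/(47/5) = 4409/940.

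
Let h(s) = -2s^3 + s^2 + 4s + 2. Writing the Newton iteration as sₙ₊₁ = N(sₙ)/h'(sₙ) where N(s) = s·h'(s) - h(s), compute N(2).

-30

h'(s) = -6s^2 + 2s + 4.
N(s) = s·h'(s) - h(s) = s·(-6s^2 + 2s + 4) - (-2s^3 + s^2 + 4s + 2) = -4s^3 + s^2 - 2.
N(2) = -30.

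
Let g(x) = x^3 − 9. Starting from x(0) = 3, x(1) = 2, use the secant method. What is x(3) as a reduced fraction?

9255/4447

g(3) = 18, g(2) = −1. x(2) = 2 − (−1)·(2 − 3)/((−1) − 18) = 39/19.
g(2) = −1, g(39/19) = −2412/6859. x(3) = (39/19) − (−2412/6859)·((39/19) − 2)/((−2412/6859) − (−1)) = 9255/4447.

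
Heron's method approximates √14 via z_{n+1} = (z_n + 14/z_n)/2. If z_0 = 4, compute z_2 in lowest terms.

449/120

z_1 = (4 + 14/4)/2 = 15/4.
z_2 = (15/4 + 14/(15/4))/2 = 449/120.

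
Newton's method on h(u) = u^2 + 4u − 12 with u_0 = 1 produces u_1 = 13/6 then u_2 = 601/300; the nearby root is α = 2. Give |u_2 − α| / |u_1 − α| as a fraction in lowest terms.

u_1 − α = 13/6 − 2 = 1/6, so |u_1 − α| = 1/6.
u_2 − α = 601/300 − 2 = 1/300, so |u_2 − α| = 1/300.
Ratio = (1/300) / (1/6) = 1/50.

1/50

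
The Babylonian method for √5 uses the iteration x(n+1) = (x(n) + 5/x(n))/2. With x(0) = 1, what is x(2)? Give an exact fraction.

7/3

x(1) = (1 + 5/1)/2 = 3.
x(2) = (3 + 5/3)/2 = 7/3.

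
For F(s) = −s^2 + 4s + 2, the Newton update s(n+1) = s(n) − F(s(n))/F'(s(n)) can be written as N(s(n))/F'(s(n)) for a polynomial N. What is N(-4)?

F'(s) = −2s + 4.
N(s) = s·F'(s) − F(s) = s·(−2s + 4) − (−s^2 + 4s + 2) = −s^2 − 2.
N(-4) = −18.

−18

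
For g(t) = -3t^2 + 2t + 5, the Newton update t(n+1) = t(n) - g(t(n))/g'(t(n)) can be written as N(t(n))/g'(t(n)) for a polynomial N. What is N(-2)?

-17

g'(t) = -6t + 2.
N(t) = t·g'(t) - g(t) = t·(-6t + 2) - (-3t^2 + 2t + 5) = -3t^2 - 5.
N(-2) = -17.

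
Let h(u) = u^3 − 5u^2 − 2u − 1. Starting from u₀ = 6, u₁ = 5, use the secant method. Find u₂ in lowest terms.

h(6) = 23, h(5) = −11. u₂ = 5 − (−11)·(5 − 6)/((−11) − 23) = 181/34.

181/34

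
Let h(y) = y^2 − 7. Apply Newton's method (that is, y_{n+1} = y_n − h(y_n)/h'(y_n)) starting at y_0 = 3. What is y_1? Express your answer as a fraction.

h'(y) = 2y.
h(3) = 2, h'(3) = 6, so y_1 = 3 − 2/6 = 8/3.

8/3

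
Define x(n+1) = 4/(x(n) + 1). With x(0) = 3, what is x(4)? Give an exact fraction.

x(1) = 4/(3 + 1) = 1.
x(2) = 4/(1 + 1) = 2.
x(3) = 4/(2 + 1) = 4/3.
x(4) = 4/(4/3 + 1) = 12/7.

12/7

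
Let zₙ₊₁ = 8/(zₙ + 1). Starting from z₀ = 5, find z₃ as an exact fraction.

z₁ = 8/(5 + 1) = 4/3.
z₂ = 8/(4/3 + 1) = 24/7.
z₃ = 8/(24/7 + 1) = 56/31.

56/31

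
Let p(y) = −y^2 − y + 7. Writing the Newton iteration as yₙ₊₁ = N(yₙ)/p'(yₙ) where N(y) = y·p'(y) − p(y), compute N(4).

−23

p'(y) = −2y − 1.
N(y) = y·p'(y) − p(y) = y·(−2y − 1) − (−y^2 − y + 7) = −y^2 − 7.
N(4) = −23.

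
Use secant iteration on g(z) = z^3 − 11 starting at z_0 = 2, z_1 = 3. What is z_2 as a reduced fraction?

41/19

g(2) = −3, g(3) = 16. z_2 = 3 − 16·(3 − 2)/(16 − (−3)) = 41/19.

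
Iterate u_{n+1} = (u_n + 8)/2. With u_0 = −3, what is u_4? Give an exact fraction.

u_1 = ((−3) + 8)/2 = 5/2.
u_2 = ((5/2) + 8)/2 = 21/4.
u_3 = ((21/4) + 8)/2 = 53/8.
u_4 = ((53/8) + 8)/2 = 117/16.

117/16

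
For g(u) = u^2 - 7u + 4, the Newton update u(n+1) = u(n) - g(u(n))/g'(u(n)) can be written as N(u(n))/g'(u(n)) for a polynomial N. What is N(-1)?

g'(u) = 2u - 7.
N(u) = u·g'(u) - g(u) = u·(2u - 7) - (u^2 - 7u + 4) = u^2 - 4.
N(-1) = -3.

-3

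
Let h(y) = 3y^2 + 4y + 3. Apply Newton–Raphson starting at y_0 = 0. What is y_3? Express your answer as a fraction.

h'(y) = 6y + 4.
h(0) = 3, h'(0) = 4, so y_1 = 0 - 3/4 = -3/4.
h(-3/4) = 27/16, h'(-3/4) = -1/2, so y_2 = (-3/4) - (27/16)/(-1/2) = 21/8.
h(21/8) = 2187/64, h'(21/8) = 79/4, so y_3 = (21/8) - (2187/64)/(79/4) = 1131/1264.

1131/1264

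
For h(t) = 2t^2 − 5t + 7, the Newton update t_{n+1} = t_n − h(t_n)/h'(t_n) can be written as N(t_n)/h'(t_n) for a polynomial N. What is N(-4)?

h'(t) = 4t − 5.
N(t) = t·h'(t) − h(t) = t·(4t − 5) − (2t^2 − 5t + 7) = 2t^2 − 7.
N(-4) = 25.

25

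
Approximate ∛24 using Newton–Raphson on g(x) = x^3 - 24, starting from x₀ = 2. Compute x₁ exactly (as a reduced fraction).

10/3

g'(x) = 3x^2.
g(2) = -16, g'(2) = 12, so x₁ = 2 - (-16)/12 = 10/3.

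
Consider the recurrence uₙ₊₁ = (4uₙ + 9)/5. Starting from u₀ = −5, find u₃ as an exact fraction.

u₁ = (4·(−5) + 9)/5 = −11/5.
u₂ = (4·(−11/5) + 9)/5 = 1/25.
u₃ = (4·(1/25) + 9)/5 = 229/125.

229/125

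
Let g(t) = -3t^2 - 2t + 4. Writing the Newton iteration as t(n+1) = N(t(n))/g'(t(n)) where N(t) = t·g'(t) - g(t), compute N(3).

-31

g'(t) = -6t - 2.
N(t) = t·g'(t) - g(t) = t·(-6t - 2) - (-3t^2 - 2t + 4) = -3t^2 - 4.
N(3) = -31.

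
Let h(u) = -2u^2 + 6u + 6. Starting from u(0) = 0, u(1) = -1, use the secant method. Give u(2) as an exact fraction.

-3/4

h(0) = 6, h(-1) = -2. u(2) = (-1) - (-2)·((-1) - 0)/((-2) - 6) = -3/4.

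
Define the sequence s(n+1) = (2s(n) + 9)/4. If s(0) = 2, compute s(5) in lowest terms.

s(1) = (2·2 + 9)/4 = 13/4.
s(2) = (2·(13/4) + 9)/4 = 31/8.
s(3) = (2·(31/8) + 9)/4 = 67/16.
s(4) = (2·(67/16) + 9)/4 = 139/32.
s(5) = (2·(139/32) + 9)/4 = 283/64.

283/64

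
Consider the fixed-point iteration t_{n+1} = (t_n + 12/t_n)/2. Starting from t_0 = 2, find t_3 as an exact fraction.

t_1 = (2 + 12/2)/2 = 4.
t_2 = (4 + 12/4)/2 = 7/2.
t_3 = (7/2 + 12/(7/2))/2 = 97/28.

97/28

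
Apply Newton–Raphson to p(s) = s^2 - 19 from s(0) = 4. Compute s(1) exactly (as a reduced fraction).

p'(s) = 2s.
p(4) = -3, p'(4) = 8, so s(1) = 4 - (-3)/8 = 35/8.

35/8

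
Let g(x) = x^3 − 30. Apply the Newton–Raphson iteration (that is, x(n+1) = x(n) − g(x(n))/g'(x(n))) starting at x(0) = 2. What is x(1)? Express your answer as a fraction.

g'(x) = 3x^2.
g(2) = −22, g'(2) = 12, so x(1) = 2 − (−22)/12 = 23/6.

23/6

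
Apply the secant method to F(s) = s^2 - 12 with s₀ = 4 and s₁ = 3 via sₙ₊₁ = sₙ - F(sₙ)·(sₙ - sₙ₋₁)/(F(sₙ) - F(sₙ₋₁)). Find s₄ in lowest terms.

F(4) = 4, F(3) = -3. s₂ = 3 - (-3)·(3 - 4)/((-3) - 4) = 24/7.
F(3) = -3, F(24/7) = -12/49. s₃ = (24/7) - (-12/49)·((24/7) - 3)/((-12/49) - (-3)) = 52/15.
F(24/7) = -12/49, F(52/15) = 4/225. s₄ = (52/15) - (4/225)·((52/15) - (24/7))/((4/225) - (-12/49)) = 627/181.

627/181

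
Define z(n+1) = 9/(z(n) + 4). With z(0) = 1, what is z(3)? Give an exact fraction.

z(1) = 9/(1 + 4) = 9/5.
z(2) = 9/(9/5 + 4) = 45/29.
z(3) = 9/(45/29 + 4) = 261/161.

261/161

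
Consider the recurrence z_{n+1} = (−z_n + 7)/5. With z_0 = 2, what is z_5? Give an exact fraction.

729/625

z_1 = (−2 + 7)/5 = 1.
z_2 = (−1 + 7)/5 = 6/5.
z_3 = (−(6/5) + 7)/5 = 29/25.
z_4 = (−(29/25) + 7)/5 = 146/125.
z_5 = (−(146/125) + 7)/5 = 729/625.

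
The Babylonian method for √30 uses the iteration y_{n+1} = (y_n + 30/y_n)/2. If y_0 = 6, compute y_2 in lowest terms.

y_1 = (6 + 30/6)/2 = 11/2.
y_2 = (11/2 + 30/(11/2))/2 = 241/44.

241/44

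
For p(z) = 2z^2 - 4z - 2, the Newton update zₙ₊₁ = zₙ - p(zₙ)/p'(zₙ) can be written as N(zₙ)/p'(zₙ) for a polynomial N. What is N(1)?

p'(z) = 4z - 4.
N(z) = z·p'(z) - p(z) = z·(4z - 4) - (2z^2 - 4z - 2) = 2z^2 + 2.
N(1) = 4.

4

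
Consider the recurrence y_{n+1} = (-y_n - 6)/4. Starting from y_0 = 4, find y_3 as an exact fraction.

y_1 = (-4 - 6)/4 = -5/2.
y_2 = (-(-5/2) - 6)/4 = -7/8.
y_3 = (-(-7/8) - 6)/4 = -41/32.

-41/32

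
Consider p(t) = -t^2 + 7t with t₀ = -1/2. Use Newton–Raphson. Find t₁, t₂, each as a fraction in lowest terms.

t₁ = -1/32, t₂ = -1/7232

p'(t) = -2t + 7.
p(-1/2) = -15/4, p'(-1/2) = 8, so t₁ = (-1/2) - (-15/4)/8 = -1/32.
p(-1/32) = -225/1024, p'(-1/32) = 113/16, so t₂ = (-1/32) - (-225/1024)/(113/16) = -1/7232.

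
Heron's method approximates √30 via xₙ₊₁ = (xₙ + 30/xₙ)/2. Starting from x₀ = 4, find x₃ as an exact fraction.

x₁ = (4 + 30/4)/2 = 23/4.
x₂ = (23/4 + 30/(23/4))/2 = 1009/184.
x₃ = (1009/184 + 30/(1009/184))/2 = 2033761/371312.

2033761/371312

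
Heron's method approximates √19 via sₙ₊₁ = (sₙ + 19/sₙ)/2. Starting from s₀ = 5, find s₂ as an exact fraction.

s₁ = (5 + 19/5)/2 = 22/5.
s₂ = (22/5 + 19/(22/5))/2 = 959/220.

959/220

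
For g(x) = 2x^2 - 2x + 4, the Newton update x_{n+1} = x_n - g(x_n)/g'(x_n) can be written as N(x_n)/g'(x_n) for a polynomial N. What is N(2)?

g'(x) = 4x - 2.
N(x) = x·g'(x) - g(x) = x·(4x - 2) - (2x^2 - 2x + 4) = 2x^2 - 4.
N(2) = 4.

4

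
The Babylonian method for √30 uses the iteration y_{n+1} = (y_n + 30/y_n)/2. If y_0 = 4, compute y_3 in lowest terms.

y_1 = (4 + 30/4)/2 = 23/4.
y_2 = (23/4 + 30/(23/4))/2 = 1009/184.
y_3 = (1009/184 + 30/(1009/184))/2 = 2033761/371312.

2033761/371312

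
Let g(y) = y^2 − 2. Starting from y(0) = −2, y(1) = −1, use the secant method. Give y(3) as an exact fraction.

−10/7

g(−2) = 2, g(−1) = −1. y(2) = (−1) − (−1)·((−1) − (−2))/((−1) − 2) = −4/3.
g(−1) = −1, g(−4/3) = −2/9. y(3) = (−4/3) − (−2/9)·((−4/3) − (−1))/((−2/9) − (−1)) = −10/7.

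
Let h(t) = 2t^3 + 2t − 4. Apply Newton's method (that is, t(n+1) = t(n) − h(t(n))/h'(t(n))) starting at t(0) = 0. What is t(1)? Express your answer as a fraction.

h'(t) = 6t^2 + 2.
h(0) = −4, h'(0) = 2, so t(1) = 0 − (−4)/2 = 2.

2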